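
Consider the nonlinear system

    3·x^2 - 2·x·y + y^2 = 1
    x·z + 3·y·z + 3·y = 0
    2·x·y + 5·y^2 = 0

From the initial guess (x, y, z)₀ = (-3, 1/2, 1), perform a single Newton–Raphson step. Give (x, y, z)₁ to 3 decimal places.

At (-3, 1/2, 1): F = (29.250, 0.000, -1.750).
Jacobian J = [[6·x - 2·y, -2·x + 2·y, 0], [z, 3·z + 3, x + 3·y], [2·y, 2·x + 10·y, 0]].
At the point, J = [[-19.000, 7.000, 0.000], [1.000, 6.000, -1.500], [1.000, -1.000, 0.000]] (det J = 18.000).
Solving J·Δ = −F gives Δ = (1.417, -0.333, -0.389).
Then the next iterate is (x, y, z)₁ = (-1.583, 0.167, 0.611).

(-1.583, 0.167, 0.611)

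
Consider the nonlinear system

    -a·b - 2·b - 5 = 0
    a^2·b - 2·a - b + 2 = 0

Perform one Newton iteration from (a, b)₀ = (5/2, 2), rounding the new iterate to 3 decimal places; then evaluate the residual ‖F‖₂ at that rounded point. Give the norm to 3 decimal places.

At (5/2, 2): F = (-14.000, 7.500).
Jacobian J = [[-b, -a - 2], [2·a·b - 2, a^2 - 1]].
At the point, J = [[-2.000, -4.500], [8.000, 5.250]] (det J = 25.500).
Solving J·Δ = −F gives Δ = (1.559, -3.804).
Then the next iterate is (a, b)₁ = (4.059, -1.804).
Re-evaluating at (4.059, -1.804): F = (5.93044, -34.03577), so ‖F‖₂ = 34.549.

34.549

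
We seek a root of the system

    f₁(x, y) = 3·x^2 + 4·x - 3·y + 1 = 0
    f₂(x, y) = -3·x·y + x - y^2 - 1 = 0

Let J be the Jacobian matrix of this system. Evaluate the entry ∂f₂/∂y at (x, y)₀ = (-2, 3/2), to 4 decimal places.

∂f₂/∂y = -3·x - 2·y.
At (-2, 3/2) this is 3.0000.

3.0000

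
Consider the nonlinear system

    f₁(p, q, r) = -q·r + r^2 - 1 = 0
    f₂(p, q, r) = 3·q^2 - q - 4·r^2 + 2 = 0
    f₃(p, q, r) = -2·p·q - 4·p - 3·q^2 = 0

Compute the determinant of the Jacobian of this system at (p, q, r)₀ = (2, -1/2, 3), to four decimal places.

-294.0000

J = [[0, -r, -q + 2·r], [0, 6·q - 1, -8·r], [-2·q - 4, -2·p - 6·q, 0]].
At the point, J = [[0.0000, -3.0000, 6.5000], [0.0000, -4.0000, -24.0000], [-3.0000, -1.0000, 0.0000]].
det J = -294.0000.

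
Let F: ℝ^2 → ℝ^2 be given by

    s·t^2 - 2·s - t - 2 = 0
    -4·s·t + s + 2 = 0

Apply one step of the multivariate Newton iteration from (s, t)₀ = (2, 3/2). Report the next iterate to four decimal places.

(-0.7826, 2.2391)

At (2, 3/2): F = (-3.0000, -8.0000).
Jacobian J = [[t^2 - 2, 2·s·t - 1], [-4·t + 1, -4·s]].
At the point, J = [[0.2500, 5.0000], [-5.0000, -8.0000]] (det J = 23.0000).
Solving J·Δ = −F gives Δ = (-2.7826, 0.7391).
Then the next iterate is (s, t)₁ = (-0.7826, 2.2391).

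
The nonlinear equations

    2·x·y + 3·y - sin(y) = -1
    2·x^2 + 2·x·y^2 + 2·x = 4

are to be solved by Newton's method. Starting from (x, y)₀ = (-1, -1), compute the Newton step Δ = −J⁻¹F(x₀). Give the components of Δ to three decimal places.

(0.766, 1.500)

At (-1, -1): F = (0.84147, -6.000).
Jacobian J = [[2·y, 2·x - cos(y) + 3], [4·x + 2·y^2 + 2, 4·x·y]].
At the point, J = [[-2.000, 0.45970], [0.000, 4.000]] (det J = -8.000).
Solving J·Δ = −F gives Δ = (0.766, 1.500).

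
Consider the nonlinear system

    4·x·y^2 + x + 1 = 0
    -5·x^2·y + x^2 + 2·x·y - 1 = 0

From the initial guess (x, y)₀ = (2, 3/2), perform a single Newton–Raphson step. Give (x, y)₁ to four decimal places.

(1.5714, 0.8036)

At (2, 3/2): F = (21.0000, -21.0000).
Jacobian J = [[4·y^2 + 1, 8·x·y], [-10·x·y + 2·x + 2·y, -5·x^2 + 2·x]].
At the point, J = [[10.0000, 24.0000], [-23.0000, -16.0000]] (det J = 392.0000).
Solving J·Δ = −F gives Δ = (-0.4286, -0.6964).
Then the next iterate is (x, y)₁ = (1.5714, 0.8036).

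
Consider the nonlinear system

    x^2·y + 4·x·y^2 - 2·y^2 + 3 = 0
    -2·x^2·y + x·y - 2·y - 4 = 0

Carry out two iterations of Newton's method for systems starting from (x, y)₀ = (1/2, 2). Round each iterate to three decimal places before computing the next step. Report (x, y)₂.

At (1/2, 2): F = (3.500, -8.000).
Jacobian J = [[2·x·y + 4·y^2, x^2 + 8·x·y - 4·y], [-4·x·y + y, -2·x^2 + x - 2]].
At the point, J = [[18.000, 0.250], [-2.000, -2.000]] (det J = -35.500).
Solving J·Δ = −F gives Δ = (-0.141, -3.859).
Then the next iterate is (x, y)₁ = (0.359, -1.859).
Round to (0.359, -1.859) and repeat: F = (0.81129, -0.47020), J = [[12.48876, 2.22583], [0.81052, -1.89876]].
Δ = (-0.019, -0.256), so (x, y)₂ = (0.340, -2.115).

(0.340, -2.115)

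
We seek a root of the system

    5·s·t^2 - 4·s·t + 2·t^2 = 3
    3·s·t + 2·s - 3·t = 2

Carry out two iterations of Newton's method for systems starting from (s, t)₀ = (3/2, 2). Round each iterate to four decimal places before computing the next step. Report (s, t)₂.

(1.0169, 1.0984)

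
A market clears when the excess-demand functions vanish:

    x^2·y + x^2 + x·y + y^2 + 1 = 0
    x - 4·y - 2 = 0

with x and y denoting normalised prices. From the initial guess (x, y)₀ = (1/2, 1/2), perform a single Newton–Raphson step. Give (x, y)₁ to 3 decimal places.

At (1/2, 1/2): F = (1.875, -3.500).
Jacobian J = [[2·x·y + 2·x + y, x^2 + x + 2·y], [1, -4]].
At the point, J = [[2.000, 1.750], [1.000, -4.000]] (det J = -9.750).
Solving J·Δ = −F gives Δ = (-0.141, -0.910).
Then the next iterate is (x, y)₁ = (0.359, -0.410).

(0.359, -0.410)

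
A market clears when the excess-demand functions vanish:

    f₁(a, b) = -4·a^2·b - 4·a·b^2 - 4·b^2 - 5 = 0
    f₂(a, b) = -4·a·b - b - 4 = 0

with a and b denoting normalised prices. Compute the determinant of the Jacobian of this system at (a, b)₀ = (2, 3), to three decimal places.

J = [[-8·a·b - 4·b^2, -4·a^2 - 8·a·b - 8·b], [-4·b, -4·a - 1]].
At the point, J = [[-84.000, -88.000], [-12.000, -9.000]].
det J = -300.000.

-300.000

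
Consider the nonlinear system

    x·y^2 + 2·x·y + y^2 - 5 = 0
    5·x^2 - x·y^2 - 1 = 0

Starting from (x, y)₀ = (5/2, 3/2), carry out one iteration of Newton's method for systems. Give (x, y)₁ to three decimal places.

(1.328, 1.228)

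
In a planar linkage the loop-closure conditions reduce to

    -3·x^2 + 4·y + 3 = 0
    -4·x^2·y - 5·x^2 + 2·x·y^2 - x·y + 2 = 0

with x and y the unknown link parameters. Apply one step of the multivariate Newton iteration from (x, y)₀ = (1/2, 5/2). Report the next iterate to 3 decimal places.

(-2.645, -2.921)

At (1/2, 5/2): F = (12.250, 3.250).
Jacobian J = [[-6·x, 4], [-8·x·y - 10·x + 2·y^2 - y, -4·x^2 + 4·x·y - x]].
At the point, J = [[-3.000, 4.000], [-5.000, 3.500]] (det J = 9.500).
Solving J·Δ = −F gives Δ = (-3.145, -5.421).
Then the next iterate is (x, y)₁ = (-2.645, -2.921).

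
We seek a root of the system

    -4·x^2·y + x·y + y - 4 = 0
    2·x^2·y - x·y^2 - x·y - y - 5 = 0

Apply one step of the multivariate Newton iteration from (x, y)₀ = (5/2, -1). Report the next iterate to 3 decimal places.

(4.652, 1.716)

At (5/2, -1): F = (17.500, -16.500).
Jacobian J = [[-8·x·y + y, -4·x^2 + x + 1], [4·x·y - y^2 - y, 2·x^2 - 2·x·y - x - 1]].
At the point, J = [[19.000, -21.500], [-10.000, 14.000]] (det J = 51.000).
Solving J·Δ = −F gives Δ = (2.152, 2.716).
Then the next iterate is (x, y)₁ = (4.652, 1.716).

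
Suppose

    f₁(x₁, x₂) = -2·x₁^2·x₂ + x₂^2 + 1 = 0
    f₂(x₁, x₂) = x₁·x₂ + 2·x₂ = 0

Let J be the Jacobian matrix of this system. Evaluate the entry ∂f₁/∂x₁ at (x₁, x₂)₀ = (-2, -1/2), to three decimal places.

∂f₁/∂x₁ = -4·x₁·x₂.
At (-2, -1/2) this is -4.000.

-4.000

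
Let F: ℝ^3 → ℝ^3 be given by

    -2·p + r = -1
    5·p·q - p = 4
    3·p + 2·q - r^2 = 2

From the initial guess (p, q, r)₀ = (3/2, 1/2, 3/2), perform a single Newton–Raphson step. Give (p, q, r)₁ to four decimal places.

(1.5637, 0.7206, 2.1275)

At (3/2, 1/2, 3/2): F = (-0.5000, -1.7500, 1.2500).
Jacobian J = [[-2, 0, 1], [5·q - 1, 5·p, 0], [3, 2, -2·r]].
At the point, J = [[-2.0000, 0.0000, 1.0000], [1.5000, 7.5000, 0.0000], [3.0000, 2.0000, -3.0000]] (det J = 25.5000).
Solving J·Δ = −F gives Δ = (0.0637, 0.2206, 0.6275).
Then the next iterate is (p, q, r)₁ = (1.5637, 0.7206, 2.1275).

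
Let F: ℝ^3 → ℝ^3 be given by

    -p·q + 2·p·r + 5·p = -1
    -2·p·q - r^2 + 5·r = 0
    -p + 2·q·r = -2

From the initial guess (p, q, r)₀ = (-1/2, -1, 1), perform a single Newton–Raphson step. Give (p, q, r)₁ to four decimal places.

(-0.1752, -1.9781, 0.1095)

At (-1/2, -1, 1): F = (-3.0000, 3.0000, 0.5000).
Jacobian J = [[-q + 2·r + 5, -p, 2·p], [-2·q, -2·p, -2·r + 5], [-1, 2·r, 2·q]].
At the point, J = [[8.0000, 0.5000, -1.0000], [2.0000, 1.0000, 3.0000], [-1.0000, 2.0000, -2.0000]] (det J = -68.5000).
Solving J·Δ = −F gives Δ = (0.3248, -0.9781, -0.8905).
Then the next iterate is (p, q, r)₁ = (-0.1752, -1.9781, 0.1095).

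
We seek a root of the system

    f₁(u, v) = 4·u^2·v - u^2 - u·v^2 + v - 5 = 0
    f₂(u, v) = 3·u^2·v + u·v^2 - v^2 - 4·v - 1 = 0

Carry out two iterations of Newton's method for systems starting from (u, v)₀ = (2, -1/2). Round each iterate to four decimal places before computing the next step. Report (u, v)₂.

At (2, -1/2): F = (-18.0000, -4.7500).
Jacobian J = [[8·u·v - 2·u - v^2, 4·u^2 - 2·u·v + 1], [6·u·v + v^2, 3·u^2 + 2·u·v - 2·v - 4]].
At the point, J = [[-12.2500, 19.0000], [-5.7500, 7.0000]] (det J = 23.5000).
Solving J·Δ = −F gives Δ = (1.5213, 1.9282).
Then the next iterate is (u, v)₁ = (3.5213, 1.4282).
Round to (3.5213, 1.4282) and repeat: F = (47.682227, 51.557163), J = [[31.150610, 40.539973], [32.214479, 40.400502]].
Δ = (-3.4491, 1.4741), so (u, v)₂ = (0.0722, 2.9023).

(0.0722, 2.9023)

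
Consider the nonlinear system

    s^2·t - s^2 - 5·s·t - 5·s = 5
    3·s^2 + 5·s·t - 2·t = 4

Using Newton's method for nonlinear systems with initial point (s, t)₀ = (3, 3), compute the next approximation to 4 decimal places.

(5.5426, -8.2234)

At (3, 3): F = (-47.0000, 62.0000).
Jacobian J = [[2·s·t - 2·s - 5·t - 5, s^2 - 5·s], [6·s + 5·t, 5·s - 2]].
At the point, J = [[-8.0000, -6.0000], [33.0000, 13.0000]] (det J = 94.0000).
Solving J·Δ = −F gives Δ = (2.5426, -11.2234).
Then the next iterate is (s, t)₁ = (5.5426, -8.2234).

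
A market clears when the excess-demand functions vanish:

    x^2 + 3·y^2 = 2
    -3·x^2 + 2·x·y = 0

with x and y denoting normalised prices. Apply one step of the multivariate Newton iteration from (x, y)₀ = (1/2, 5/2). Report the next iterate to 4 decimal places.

(0.1810, 1.3879)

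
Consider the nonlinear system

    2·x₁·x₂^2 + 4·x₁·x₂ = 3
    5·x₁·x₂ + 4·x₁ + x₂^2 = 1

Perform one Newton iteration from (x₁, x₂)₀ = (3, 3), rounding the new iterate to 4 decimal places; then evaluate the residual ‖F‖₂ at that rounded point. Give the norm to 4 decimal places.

84.0006

At (3, 3): F = (87.0000, 65.0000).
Jacobian J = [[2·x₂^2 + 4·x₂, 4·x₁·x₂ + 4·x₁], [5·x₂ + 4, 5·x₁ + 2·x₂]].
At the point, J = [[30.0000, 48.0000], [19.0000, 21.0000]] (det J = -282.0000).
Solving J·Δ = −F gives Δ = (-4.5851, 1.0532).
Then the next iterate is (x₁, x₂)₁ = (-1.5851, 4.0532).
Re-evaluating at (-1.5851, 4.0532): F = (-80.780319, -23.035606), so ‖F‖₂ = 84.0006.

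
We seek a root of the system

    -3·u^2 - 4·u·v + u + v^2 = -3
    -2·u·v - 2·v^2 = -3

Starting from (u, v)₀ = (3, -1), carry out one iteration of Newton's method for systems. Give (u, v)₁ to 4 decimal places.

At (3, -1): F = (-8.0000, 7.0000).
Jacobian J = [[-6·u - 4·v + 1, -4·u + 2·v], [-2·v, -2·u - 4·v]].
At the point, J = [[-13.0000, -14.0000], [2.0000, -2.0000]] (det J = 54.0000).
Solving J·Δ = −F gives Δ = (-2.1111, 1.3889).
Then the next iterate is (u, v)₁ = (0.8889, 0.3889).

(0.8889, 0.3889)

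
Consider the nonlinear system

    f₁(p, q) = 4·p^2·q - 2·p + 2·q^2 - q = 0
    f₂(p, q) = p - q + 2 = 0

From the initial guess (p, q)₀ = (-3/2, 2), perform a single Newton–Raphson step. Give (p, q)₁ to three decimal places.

(-1.200, 0.800)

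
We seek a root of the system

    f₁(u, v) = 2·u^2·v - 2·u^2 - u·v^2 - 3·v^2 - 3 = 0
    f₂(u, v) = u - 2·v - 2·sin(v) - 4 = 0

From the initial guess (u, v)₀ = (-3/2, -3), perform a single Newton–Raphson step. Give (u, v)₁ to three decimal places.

At (-3/2, -3): F = (-34.500, 0.78224).
Jacobian J = [[4·u·v - 4·u - v^2, 2·u^2 - 2·u·v - 6·v], [1, -2·cos(v) - 2]].
At the point, J = [[15.000, 13.500], [1.000, -0.02002]] (det J = -13.80023).
Solving J·Δ = −F gives Δ = (-0.715, 3.350).
Then the next iterate is (u, v)₁ = (-2.215, 0.350).

(-2.215, 0.350)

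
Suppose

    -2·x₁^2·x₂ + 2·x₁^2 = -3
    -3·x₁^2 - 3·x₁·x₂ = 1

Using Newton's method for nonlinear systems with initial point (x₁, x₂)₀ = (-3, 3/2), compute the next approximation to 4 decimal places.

(-1.9394, 1.5202)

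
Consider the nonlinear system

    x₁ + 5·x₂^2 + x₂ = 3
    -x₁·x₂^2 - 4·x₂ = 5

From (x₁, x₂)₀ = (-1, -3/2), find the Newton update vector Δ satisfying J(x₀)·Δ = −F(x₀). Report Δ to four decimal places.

(0.1364, 0.4205)

At (-1, -3/2): F = (5.7500, 3.2500).
Jacobian J = [[1, 10·x₂ + 1], [-x₂^2, -2·x₁·x₂ - 4]].
At the point, J = [[1.0000, -14.0000], [-2.2500, -7.0000]] (det J = -38.5000).
Solving J·Δ = −F gives Δ = (0.1364, 0.4205).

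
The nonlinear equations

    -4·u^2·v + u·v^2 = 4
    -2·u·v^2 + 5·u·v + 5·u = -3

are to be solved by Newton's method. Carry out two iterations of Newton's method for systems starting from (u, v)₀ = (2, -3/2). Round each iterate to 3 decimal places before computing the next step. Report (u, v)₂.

At (2, -3/2): F = (24.500, -11.000).
Jacobian J = [[-8·u·v + v^2, -4·u^2 + 2·u·v], [-2·v^2 + 5·v + 5, -4·u·v + 5·u]].
At the point, J = [[26.250, -22.000], [-7.000, 22.000]] (det J = 423.500).
Solving J·Δ = −F gives Δ = (-0.701, 0.277).
Then the next iterate is (u, v)₁ = (1.299, -1.223).
Round to (1.299, -1.223) and repeat: F = (6.19772, -2.33429), J = [[14.20515, -9.92696], [-4.10646, 12.84971]].
Δ = (-0.398, 0.054), so (u, v)₂ = (0.901, -1.169).

(0.901, -1.169)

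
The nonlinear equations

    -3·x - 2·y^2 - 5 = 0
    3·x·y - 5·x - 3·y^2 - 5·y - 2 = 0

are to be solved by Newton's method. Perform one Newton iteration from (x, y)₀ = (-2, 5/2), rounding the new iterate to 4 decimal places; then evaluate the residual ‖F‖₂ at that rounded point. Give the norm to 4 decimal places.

At (-2, 5/2): F = (-11.5000, -38.2500).
Jacobian J = [[-3, -4·y], [3·y - 5, 3·x - 6·y - 5]].
At the point, J = [[-3.0000, -10.0000], [2.5000, -26.0000]] (det J = 103.0000).
Solving J·Δ = −F gives Δ = (0.8107, -1.3932).
Then the next iterate is (x, y)₁ = (-1.1893, 1.1068).
Re-evaluating at (-1.1893, 1.1068): F = (-3.882112, -9.211470), so ‖F‖₂ = 9.9961.

9.9961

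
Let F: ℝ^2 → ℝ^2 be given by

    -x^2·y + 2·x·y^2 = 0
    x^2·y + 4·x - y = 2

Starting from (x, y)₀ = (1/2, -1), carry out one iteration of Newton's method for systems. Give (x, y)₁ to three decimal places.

(0.333, -0.667)

At (1/2, -1): F = (1.250, 0.750).
Jacobian J = [[-2·x·y + 2·y^2, -x^2 + 4·x·y], [2·x·y + 4, x^2 - 1]].
At the point, J = [[3.000, -2.250], [3.000, -0.750]] (det J = 4.500).
Solving J·Δ = −F gives Δ = (-0.167, 0.333).
Then the next iterate is (x, y)₁ = (0.333, -0.667).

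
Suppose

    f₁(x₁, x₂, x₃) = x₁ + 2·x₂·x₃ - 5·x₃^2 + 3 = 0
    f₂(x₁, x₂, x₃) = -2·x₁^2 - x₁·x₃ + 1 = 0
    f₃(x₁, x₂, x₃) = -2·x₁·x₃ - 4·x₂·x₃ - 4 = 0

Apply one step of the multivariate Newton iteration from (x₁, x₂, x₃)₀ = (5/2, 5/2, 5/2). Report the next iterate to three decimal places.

(1.314, 0.700, 1.328)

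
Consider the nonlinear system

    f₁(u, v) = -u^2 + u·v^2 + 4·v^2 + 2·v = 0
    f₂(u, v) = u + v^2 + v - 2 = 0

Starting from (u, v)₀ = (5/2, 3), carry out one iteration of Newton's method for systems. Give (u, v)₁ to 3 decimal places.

At (5/2, 3): F = (58.250, 12.500).
Jacobian J = [[-2·u + v^2, 2·u·v + 8·v + 2], [1, 2·v + 1]].
At the point, J = [[4.000, 41.000], [1.000, 7.000]] (det J = -13.000).
Solving J·Δ = −F gives Δ = (-8.058, -0.635).
Then the next iterate is (u, v)₁ = (-5.558, 2.365).

(-5.558, 2.365)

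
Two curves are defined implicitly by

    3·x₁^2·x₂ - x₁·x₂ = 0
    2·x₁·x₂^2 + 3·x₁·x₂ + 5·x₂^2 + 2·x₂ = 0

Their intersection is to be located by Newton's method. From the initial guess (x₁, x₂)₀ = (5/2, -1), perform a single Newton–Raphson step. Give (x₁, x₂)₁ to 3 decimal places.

(1.505, -0.858)

At (5/2, -1): F = (-16.250, 0.500).
Jacobian J = [[6·x₁·x₂ - x₂, 3·x₁^2 - x₁], [2·x₂^2 + 3·x₂, 4·x₁·x₂ + 3·x₁ + 10·x₂ + 2]].
At the point, J = [[-14.000, 16.250], [-1.000, -10.500]] (det J = 163.250).
Solving J·Δ = −F gives Δ = (-0.995, 0.142).
Then the next iterate is (x₁, x₂)₁ = (1.505, -0.858).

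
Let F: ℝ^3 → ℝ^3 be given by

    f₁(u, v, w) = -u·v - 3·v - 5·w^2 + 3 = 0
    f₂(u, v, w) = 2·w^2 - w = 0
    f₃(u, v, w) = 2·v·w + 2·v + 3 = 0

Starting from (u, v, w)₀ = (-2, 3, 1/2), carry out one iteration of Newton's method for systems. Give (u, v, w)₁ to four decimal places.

At (-2, 3, 1/2): F = (-1.2500, 0.0000, 12.0000).
Jacobian J = [[-v, -u - 3, -10·w], [0, 0, 4·w - 1], [0, 2·w + 2, 2·v]].
At the point, J = [[-3.0000, -1.0000, -5.0000], [0.0000, 0.0000, 1.0000], [0.0000, 3.0000, 6.0000]] (det J = 9.0000).
Solving J·Δ = −F gives Δ = (0.9167, -4.0000, 0.0000).
Then the next iterate is (u, v, w)₁ = (-1.0833, -1.0000, 0.5000).

(-1.0833, -1.0000, 0.5000)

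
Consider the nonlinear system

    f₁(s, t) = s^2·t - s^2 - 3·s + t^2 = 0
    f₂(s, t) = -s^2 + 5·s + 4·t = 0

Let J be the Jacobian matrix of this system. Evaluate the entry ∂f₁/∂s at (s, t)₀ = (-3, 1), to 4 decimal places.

∂f₁/∂s = 2·s·t - 2·s - 3.
At (-3, 1) this is -3.0000.

-3.0000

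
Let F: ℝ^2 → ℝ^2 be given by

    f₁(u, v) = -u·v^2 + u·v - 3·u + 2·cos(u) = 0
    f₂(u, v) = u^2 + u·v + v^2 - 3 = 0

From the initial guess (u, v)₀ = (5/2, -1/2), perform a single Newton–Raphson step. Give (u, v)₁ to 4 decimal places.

At (5/2, -1/2): F = (-10.977287, 2.2500).
Jacobian J = [[-v^2 + v - 2·sin(u) - 3, -2·u·v + u], [2·u + v, u + 2·v]].
At the point, J = [[-4.946944, 5.0000], [4.5000, 1.5000]] (det J = -29.920416).
Solving J·Δ = −F gives Δ = (-0.9263, 1.2790).
Then the next iterate is (u, v)₁ = (1.5737, 0.7790).

(1.5737, 0.7790)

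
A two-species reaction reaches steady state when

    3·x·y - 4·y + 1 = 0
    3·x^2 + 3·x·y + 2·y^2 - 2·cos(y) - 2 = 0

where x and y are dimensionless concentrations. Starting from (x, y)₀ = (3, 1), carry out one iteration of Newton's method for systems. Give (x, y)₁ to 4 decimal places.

(1.5808, 0.6515)

At (3, 1): F = (6.0000, 34.919395).
Jacobian J = [[3·y, 3·x - 4], [6·x + 3·y, 3·x + 4·y + 2·sin(y)]].
At the point, J = [[3.0000, 5.0000], [21.0000, 14.682942]] (det J = -60.951174).
Solving J·Δ = −F gives Δ = (-1.4192, -0.3485).
Then the next iterate is (x, y)₁ = (1.5808, 0.6515).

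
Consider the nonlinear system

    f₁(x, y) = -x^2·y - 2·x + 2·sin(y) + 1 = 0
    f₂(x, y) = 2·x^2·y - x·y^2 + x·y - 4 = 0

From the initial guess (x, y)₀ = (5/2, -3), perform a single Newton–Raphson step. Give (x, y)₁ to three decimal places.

At (5/2, -3): F = (14.46776, -71.500).
Jacobian J = [[-2·x·y - 2, -x^2 + 2·cos(y)], [4·x·y - y^2 + y, 2·x^2 - 2·x·y + x]].
At the point, J = [[13.000, -8.22998], [-42.000, 30.000]] (det J = 44.34063).
Solving J·Δ = −F gives Δ = (3.482, 7.259).
Then the next iterate is (x, y)₁ = (5.982, 4.259).

(5.982, 4.259)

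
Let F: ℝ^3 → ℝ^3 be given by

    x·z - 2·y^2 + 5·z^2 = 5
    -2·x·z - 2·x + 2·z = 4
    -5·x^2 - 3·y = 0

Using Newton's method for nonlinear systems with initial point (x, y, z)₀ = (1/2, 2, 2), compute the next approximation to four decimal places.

At (1/2, 2, 2): F = (8.0000, -3.0000, -7.2500).
Jacobian J = [[z, -4·y, x + 10·z], [-2·z - 2, 0, -2·x + 2], [-10·x, -3, 0]].
At the point, J = [[2.0000, -8.0000, 20.5000], [-6.0000, 0.0000, 1.0000], [-5.0000, -3.0000, 0.0000]] (det J = 415.0000).
Solving J·Δ = −F gives Δ = (-0.6422, -1.3464, -0.8530).
Then the next iterate is (x, y, z)₁ = (-0.1422, 0.6536, 1.1470).

(-0.1422, 0.6536, 1.1470)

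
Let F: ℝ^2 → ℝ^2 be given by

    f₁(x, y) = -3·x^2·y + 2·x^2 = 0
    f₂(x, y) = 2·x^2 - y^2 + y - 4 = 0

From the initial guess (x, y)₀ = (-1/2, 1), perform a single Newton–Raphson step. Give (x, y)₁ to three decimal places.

(-1.450, -0.600)

At (-1/2, 1): F = (-0.250, -3.500).
Jacobian J = [[-6·x·y + 4·x, -3·x^2], [4·x, -2·y + 1]].
At the point, J = [[1.000, -0.750], [-2.000, -1.000]] (det J = -2.500).
Solving J·Δ = −F gives Δ = (-0.950, -1.600).
Then the next iterate is (x, y)₁ = (-1.450, -0.600).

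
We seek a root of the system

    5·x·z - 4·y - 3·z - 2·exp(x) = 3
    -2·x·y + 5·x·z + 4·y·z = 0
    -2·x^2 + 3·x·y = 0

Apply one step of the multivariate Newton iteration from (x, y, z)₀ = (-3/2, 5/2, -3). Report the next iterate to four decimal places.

At (-3/2, 5/2, -3): F = (18.053740, 0.0000, -15.7500).
Jacobian J = [[5·z - 2·exp(x), -4, 5·x - 3], [-2·y + 5·z, -2·x + 4·z, 5·x + 4·y], [-4·x + 3·y, 3·x, 0]].
At the point, J = [[-15.446260, -4.0000, -10.5000], [-20.0000, -9.0000, 2.5000], [13.5000, -4.5000, 0.0000]] (det J = -2529.520429).
Solving J·Δ = −F gives Δ = (0.7310, -1.3071, 1.1421).
Then the next iterate is (x, y, z)₁ = (-0.7690, 1.1929, -1.8579).

(-0.7690, 1.1929, -1.8579)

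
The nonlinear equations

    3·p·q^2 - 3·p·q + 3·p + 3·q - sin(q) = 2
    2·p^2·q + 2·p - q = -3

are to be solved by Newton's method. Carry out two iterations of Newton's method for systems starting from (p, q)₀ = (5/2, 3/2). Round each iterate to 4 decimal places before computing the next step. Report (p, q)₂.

(0.2809, 0.8628)

At (5/2, 3/2): F = (14.627505, 25.2500).
Jacobian J = [[3·q^2 - 3·q + 3, 6·p·q - 3·p - cos(q) + 3], [4·p·q + 2, 2·p^2 - 1]].
At the point, J = [[5.2500, 17.929263], [17.0000, 11.5000]] (det J = -244.422468).
Solving J·Δ = −F gives Δ = (-1.1640, -0.4750).
Then the next iterate is (p, q)₁ = (1.3360, 1.0250).
Round to (1.3360, 1.0250) and repeat: F = (4.330991, 8.306037), J = [[3.076875, 6.689301], [7.4776, 2.569792]].
Δ = (-1.0551, -0.1622), so (p, q)₂ = (0.2809, 0.8628).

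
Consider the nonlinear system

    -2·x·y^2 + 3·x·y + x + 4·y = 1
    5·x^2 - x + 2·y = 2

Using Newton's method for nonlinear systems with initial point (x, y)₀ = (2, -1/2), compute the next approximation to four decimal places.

(1.1791, -0.2015)

At (2, -1/2): F = (-5.0000, 15.0000).
Jacobian J = [[-2·y^2 + 3·y + 1, -4·x·y + 3·x + 4], [10·x - 1, 2]].
At the point, J = [[-1.0000, 14.0000], [19.0000, 2.0000]] (det J = -268.0000).
Solving J·Δ = −F gives Δ = (-0.8209, 0.2985).
Then the next iterate is (x, y)₁ = (1.1791, -0.2015).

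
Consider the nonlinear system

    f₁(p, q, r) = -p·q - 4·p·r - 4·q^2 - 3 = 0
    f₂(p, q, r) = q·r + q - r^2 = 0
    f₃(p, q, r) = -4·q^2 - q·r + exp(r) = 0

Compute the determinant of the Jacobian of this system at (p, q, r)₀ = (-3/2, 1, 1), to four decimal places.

27.8172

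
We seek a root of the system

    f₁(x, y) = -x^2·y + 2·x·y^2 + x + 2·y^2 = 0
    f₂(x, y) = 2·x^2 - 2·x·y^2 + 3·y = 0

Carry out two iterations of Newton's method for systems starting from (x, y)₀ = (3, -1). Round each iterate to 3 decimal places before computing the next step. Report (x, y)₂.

At (3, -1): F = (20.000, 9.000).
Jacobian J = [[-2·x·y + 2·y^2 + 1, -x^2 + 4·x·y + 4·y], [4·x - 2·y^2, -4·x·y + 3]].
At the point, J = [[9.000, -25.000], [10.000, 15.000]] (det J = 385.000).
Solving J·Δ = −F gives Δ = (-1.364, 0.309).
Then the next iterate is (x, y)₁ = (1.636, -0.691).
Round to (1.636, -0.691) and repeat: F = (6.00274, 1.71767), J = [[4.21591, -9.96240], [5.58904, 7.52190]].
Δ = (-0.712, 0.301), so (x, y)₂ = (0.924, -0.390).

(0.924, -0.390)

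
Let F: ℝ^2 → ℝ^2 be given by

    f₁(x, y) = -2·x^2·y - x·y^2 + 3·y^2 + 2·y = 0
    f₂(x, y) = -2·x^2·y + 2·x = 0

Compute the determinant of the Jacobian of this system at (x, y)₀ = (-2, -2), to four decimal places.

J = [[-4·x·y - y^2, -2·x^2 - 2·x·y + 6·y + 2], [-4·x·y + 2, -2·x^2]].
At the point, J = [[-20.0000, -26.0000], [-14.0000, -8.0000]].
det J = -204.0000.

-204.0000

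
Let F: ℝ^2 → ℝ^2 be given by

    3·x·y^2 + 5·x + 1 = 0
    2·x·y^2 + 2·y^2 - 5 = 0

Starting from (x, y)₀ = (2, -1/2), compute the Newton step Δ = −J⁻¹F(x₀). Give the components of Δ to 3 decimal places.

At (2, -1/2): F = (12.500, -3.500).
Jacobian J = [[3·y^2 + 5, 6·x·y], [2·y^2, 4·x·y + 4·y]].
At the point, J = [[5.750, -6.000], [0.500, -6.000]] (det J = -31.500).
Solving J·Δ = −F gives Δ = (-3.048, -0.837).

(-3.048, -0.837)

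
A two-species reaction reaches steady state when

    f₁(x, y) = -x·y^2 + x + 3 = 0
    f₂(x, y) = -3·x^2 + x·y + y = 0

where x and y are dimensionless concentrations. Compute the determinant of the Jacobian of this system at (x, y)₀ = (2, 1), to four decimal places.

-44.0000

J = [[-y^2 + 1, -2·x·y], [-6·x + y, x + 1]].
At the point, J = [[0.0000, -4.0000], [-11.0000, 3.0000]].
det J = -44.0000.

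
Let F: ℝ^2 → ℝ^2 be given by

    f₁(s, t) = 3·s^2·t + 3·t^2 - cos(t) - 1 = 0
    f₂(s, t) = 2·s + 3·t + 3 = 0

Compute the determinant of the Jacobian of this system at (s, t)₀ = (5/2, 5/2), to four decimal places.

J = [[6·s·t, 3·s^2 + 6·t + sin(t)], [2, 3]].
At the point, J = [[37.5000, 34.348472], [2.0000, 3.0000]].
det J = 43.8031.

43.8031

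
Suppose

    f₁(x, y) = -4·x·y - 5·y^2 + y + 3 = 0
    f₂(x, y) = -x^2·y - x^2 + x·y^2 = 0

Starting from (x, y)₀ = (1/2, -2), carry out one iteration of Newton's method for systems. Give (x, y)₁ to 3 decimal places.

(0.420, -1.177)

At (1/2, -2): F = (-15.000, 2.250).
Jacobian J = [[-4·y, -4·x - 10·y + 1], [-2·x·y - 2·x + y^2, -x^2 + 2·x·y]].
At the point, J = [[8.000, 19.000], [5.000, -2.250]] (det J = -113.000).
Solving J·Δ = −F gives Δ = (-0.080, 0.823).
Then the next iterate is (x, y)₁ = (0.420, -1.177).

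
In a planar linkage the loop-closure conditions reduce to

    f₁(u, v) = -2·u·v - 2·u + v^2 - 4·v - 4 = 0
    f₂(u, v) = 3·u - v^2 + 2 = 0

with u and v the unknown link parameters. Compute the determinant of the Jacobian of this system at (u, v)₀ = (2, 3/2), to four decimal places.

J = [[-2·v - 2, -2·u + 2·v - 4], [3, -2·v]].
At the point, J = [[-5.0000, -5.0000], [3.0000, -3.0000]].
det J = 30.0000.

30.0000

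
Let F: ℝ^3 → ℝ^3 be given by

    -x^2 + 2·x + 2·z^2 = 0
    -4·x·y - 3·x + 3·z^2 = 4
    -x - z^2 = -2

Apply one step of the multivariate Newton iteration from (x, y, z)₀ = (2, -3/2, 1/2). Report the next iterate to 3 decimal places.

At (2, -3/2, 1/2): F = (0.500, 2.750, -0.250).
Jacobian J = [[-2·x + 2, 0, 4·z], [-4·y - 3, -4·x, 6·z], [-1, 0, -2·z]].
At the point, J = [[-2.000, 0.000, 2.000], [3.000, -8.000, 3.000], [-1.000, 0.000, -1.000]] (det J = -32.000).
Solving J·Δ = −F gives Δ = (0.000, 0.250, -0.250).
Then the next iterate is (x, y, z)₁ = (2.000, -1.250, 0.250).

(2.000, -1.250, 0.250)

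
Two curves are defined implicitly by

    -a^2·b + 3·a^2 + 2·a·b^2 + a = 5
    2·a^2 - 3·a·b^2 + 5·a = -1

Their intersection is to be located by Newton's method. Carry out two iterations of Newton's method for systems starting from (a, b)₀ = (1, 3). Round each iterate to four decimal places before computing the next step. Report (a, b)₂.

(0.7014, 1.7032)

At (1, 3): F = (14.0000, -19.0000).
Jacobian J = [[-2·a·b + 6·a + 2·b^2 + 1, -a^2 + 4·a·b], [4·a - 3·b^2 + 5, -6·a·b]].
At the point, J = [[19.0000, 11.0000], [-18.0000, -18.0000]] (det J = -144.0000).
Solving J·Δ = −F gives Δ = (-0.2986, -0.7569).
Then the next iterate is (a, b)₁ = (0.7014, 2.2431).
Round to (0.7014, 2.2431) and repeat: F = (3.131951, -5.096353), J = [[12.124775, 5.801279], [-7.288893, -9.439862]].
Δ = (0.0000, -0.5399), so (a, b)₂ = (0.7014, 1.7032).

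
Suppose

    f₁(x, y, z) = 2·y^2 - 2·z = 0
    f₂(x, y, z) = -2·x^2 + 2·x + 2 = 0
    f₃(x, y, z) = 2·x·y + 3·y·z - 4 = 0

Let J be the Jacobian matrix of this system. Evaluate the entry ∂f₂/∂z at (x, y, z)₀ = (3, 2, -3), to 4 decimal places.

0.0000

∂f₂/∂z = 0.
At (3, 2, -3) this is 0.0000.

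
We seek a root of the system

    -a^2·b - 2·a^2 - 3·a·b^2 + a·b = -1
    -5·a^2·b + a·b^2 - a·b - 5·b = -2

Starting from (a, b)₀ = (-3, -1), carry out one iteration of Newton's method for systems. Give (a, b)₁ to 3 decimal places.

(-1.681, -0.779)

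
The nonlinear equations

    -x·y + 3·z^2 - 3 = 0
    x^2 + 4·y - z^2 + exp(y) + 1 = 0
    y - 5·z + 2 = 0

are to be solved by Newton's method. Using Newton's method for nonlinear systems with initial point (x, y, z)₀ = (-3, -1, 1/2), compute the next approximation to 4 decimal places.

(-1.1086, 0.1830, 0.4366)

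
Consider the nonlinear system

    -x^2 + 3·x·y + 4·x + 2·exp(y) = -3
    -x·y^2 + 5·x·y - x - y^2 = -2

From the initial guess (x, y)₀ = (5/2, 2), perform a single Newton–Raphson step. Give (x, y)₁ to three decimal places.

(0.072, 0.905)

At (5/2, 2): F = (36.52811, 10.500).
Jacobian J = [[-2·x + 3·y + 4, 3·x + 2·exp(y)], [-y^2 + 5·y - 1, -2·x·y + 5·x - 2·y]].
At the point, J = [[5.000, 22.27811], [5.000, -1.500]] (det J = -118.89056).
Solving J·Δ = −F gives Δ = (-2.428, -1.095).
Then the next iterate is (x, y)₁ = (0.072, 0.905).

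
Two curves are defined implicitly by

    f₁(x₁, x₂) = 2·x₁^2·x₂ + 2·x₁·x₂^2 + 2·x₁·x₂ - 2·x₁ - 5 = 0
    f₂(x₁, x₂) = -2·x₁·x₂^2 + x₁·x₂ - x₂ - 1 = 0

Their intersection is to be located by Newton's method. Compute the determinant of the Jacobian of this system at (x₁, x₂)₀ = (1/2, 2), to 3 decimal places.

J = [[4·x₁·x₂ + 2·x₂^2 + 2·x₂ - 2, 2·x₁^2 + 4·x₁·x₂ + 2·x₁], [-2·x₂^2 + x₂, -4·x₁·x₂ + x₁ - 1]].
At the point, J = [[14.000, 5.500], [-6.000, -4.500]].
det J = -30.000.

-30.000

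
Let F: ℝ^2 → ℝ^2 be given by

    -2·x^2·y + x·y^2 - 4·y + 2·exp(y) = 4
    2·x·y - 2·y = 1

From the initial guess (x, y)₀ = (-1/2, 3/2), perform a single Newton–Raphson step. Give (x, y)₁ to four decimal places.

(0.5160, 0.6826)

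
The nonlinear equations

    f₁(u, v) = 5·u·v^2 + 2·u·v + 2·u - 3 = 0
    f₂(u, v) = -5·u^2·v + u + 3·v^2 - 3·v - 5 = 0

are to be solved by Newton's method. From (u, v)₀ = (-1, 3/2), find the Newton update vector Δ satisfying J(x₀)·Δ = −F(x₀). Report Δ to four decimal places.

(0.7303, -0.4343)

At (-1, 3/2): F = (-19.2500, -11.2500).
Jacobian J = [[5·v^2 + 2·v + 2, 10·u·v + 2·u], [-10·u·v + 1, -5·u^2 + 6·v - 3]].
At the point, J = [[16.2500, -17.0000], [16.0000, 1.0000]] (det J = 288.2500).
Solving J·Δ = −F gives Δ = (0.7303, -0.4343).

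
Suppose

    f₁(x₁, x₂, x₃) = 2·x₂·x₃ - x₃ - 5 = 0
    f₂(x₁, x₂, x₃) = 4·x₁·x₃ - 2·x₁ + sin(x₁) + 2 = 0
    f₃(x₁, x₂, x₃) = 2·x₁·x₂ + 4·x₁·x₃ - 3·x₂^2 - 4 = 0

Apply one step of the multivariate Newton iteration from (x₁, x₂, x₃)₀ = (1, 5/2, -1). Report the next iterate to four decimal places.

At (1, 5/2, -1): F = (-9.0000, -3.158529, -21.7500).
Jacobian J = [[0, 2·x₃, 2·x₂ - 1], [4·x₃ + cos(x₁) - 2, 0, 4·x₁], [2·x₂ + 4·x₃, 2·x₁ - 6·x₂, 4·x₁]].
At the point, J = [[0.0000, -2.0000, 4.0000], [-5.459698, 0.0000, 4.0000], [1.0000, -13.0000, 4.0000]] (det J = 232.226699).
Solving J·Δ = −F gives Δ = (0.6676, -1.0984, 1.7008).
Then the next iterate is (x₁, x₂, x₃)₁ = (1.6676, 1.4016, 0.7008).

(1.6676, 1.4016, 0.7008)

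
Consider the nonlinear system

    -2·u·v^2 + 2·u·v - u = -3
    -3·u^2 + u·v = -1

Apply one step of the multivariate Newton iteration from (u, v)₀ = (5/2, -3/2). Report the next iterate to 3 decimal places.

At (5/2, -3/2): F = (-18.250, -21.500).
Jacobian J = [[-2·v^2 + 2·v - 1, -4·u·v + 2·u], [-6·u + v, u]].
At the point, J = [[-8.500, 20.000], [-16.500, 2.500]] (det J = 308.750).
Solving J·Δ = −F gives Δ = (-1.245, 0.383).
Then the next iterate is (u, v)₁ = (1.255, -1.117).

(1.255, -1.117)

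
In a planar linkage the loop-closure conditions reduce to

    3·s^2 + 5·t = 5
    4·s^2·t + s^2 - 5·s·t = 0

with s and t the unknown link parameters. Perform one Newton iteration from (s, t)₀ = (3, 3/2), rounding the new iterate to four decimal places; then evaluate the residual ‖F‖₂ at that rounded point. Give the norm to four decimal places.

12.5485

At (3, 3/2): F = (29.5000, 40.5000).
Jacobian J = [[6·s, 5], [8·s·t + 2·s - 5·t, 4·s^2 - 5·s]].
At the point, J = [[18.0000, 5.0000], [34.5000, 21.0000]] (det J = 205.5000).
Solving J·Δ = −F gives Δ = (-2.0292, 1.4051).
Then the next iterate is (s, t)₁ = (0.9708, 2.9051).
Re-evaluating at (0.9708, 2.9051): F = (12.352858, -2.207226), so ‖F‖₂ = 12.5485.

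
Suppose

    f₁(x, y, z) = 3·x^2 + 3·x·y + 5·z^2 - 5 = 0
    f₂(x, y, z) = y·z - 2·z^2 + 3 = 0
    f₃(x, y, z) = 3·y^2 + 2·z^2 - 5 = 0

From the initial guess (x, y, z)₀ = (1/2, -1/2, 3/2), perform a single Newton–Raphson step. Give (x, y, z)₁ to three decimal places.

(3.536, -1.631, 0.893)

At (1/2, -1/2, 3/2): F = (6.250, -2.250, 0.250).
Jacobian J = [[6·x + 3·y, 3·x, 10·z], [0, z, y - 4·z], [0, 6·y, 4·z]].
At the point, J = [[1.500, 1.500, 15.000], [0.000, 1.500, -6.500], [0.000, -3.000, 6.000]] (det J = -15.750).
Solving J·Δ = −F gives Δ = (3.036, -1.131, -0.607).
Then the next iterate is (x, y, z)₁ = (3.536, -1.631, 0.893).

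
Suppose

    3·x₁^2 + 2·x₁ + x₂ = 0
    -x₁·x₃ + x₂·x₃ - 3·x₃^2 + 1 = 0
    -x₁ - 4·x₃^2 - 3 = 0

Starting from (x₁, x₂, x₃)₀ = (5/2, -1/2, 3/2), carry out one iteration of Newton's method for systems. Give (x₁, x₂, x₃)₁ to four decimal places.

At (5/2, -1/2, 3/2): F = (23.2500, -10.2500, -14.5000).
Jacobian J = [[6·x₁ + 2, 1, 0], [-x₃, x₃, -x₁ + x₂ - 6·x₃], [-1, 0, -8·x₃]].
At the point, J = [[17.0000, 1.0000, 0.0000], [-1.5000, 1.5000, -12.0000], [-1.0000, 0.0000, -12.0000]] (det J = -312.0000).
Solving J·Δ = −F gives Δ = (-1.1779, -3.2260, -1.1102).
Then the next iterate is (x₁, x₂, x₃)₁ = (1.3221, -3.7260, 0.3898).

(1.3221, -3.7260, 0.3898)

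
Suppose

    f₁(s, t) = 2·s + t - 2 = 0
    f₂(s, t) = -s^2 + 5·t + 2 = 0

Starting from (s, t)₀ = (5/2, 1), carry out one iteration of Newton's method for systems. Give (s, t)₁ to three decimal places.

At (5/2, 1): F = (4.000, 0.750).
Jacobian J = [[2, 1], [-2·s, 5]].
At the point, J = [[2.000, 1.000], [-5.000, 5.000]] (det J = 15.000).
Solving J·Δ = −F gives Δ = (-1.283, -1.433).
Then the next iterate is (s, t)₁ = (1.217, -0.433).

(1.217, -0.433)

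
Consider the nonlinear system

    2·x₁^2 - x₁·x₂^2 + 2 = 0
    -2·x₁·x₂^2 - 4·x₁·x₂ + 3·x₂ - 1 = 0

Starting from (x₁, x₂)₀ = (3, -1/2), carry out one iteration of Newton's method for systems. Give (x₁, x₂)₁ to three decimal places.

At (3, -1/2): F = (19.250, 2.000).
Jacobian J = [[4·x₁ - x₂^2, -2·x₁·x₂], [-2·x₂^2 - 4·x₂, -4·x₁·x₂ - 4·x₁ + 3]].
At the point, J = [[11.750, 3.000], [1.500, -3.000]] (det J = -39.750).
Solving J·Δ = −F gives Δ = (-1.604, -0.135).
Then the next iterate is (x₁, x₂)₁ = (1.396, -0.635).

(1.396, -0.635)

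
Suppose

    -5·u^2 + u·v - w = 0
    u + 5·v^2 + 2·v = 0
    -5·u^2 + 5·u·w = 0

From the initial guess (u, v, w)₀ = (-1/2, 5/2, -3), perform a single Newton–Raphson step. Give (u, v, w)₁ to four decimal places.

At (-1/2, 5/2, -3): F = (0.5000, 35.7500, 6.2500).
Jacobian J = [[-10·u + v, u, -1], [1, 10·v + 2, 0], [-10·u + 5·w, 0, 5·u]].
At the point, J = [[7.5000, -0.5000, -1.0000], [1.0000, 27.0000, 0.0000], [-10.0000, 0.0000, -2.5000]] (det J = -777.5000).
Solving J·Δ = −F gives Δ = (0.1162, -1.3284, 2.0354).
Then the next iterate is (u, v, w)₁ = (-0.3838, 1.1716, -0.9646).

(-0.3838, 1.1716, -0.9646)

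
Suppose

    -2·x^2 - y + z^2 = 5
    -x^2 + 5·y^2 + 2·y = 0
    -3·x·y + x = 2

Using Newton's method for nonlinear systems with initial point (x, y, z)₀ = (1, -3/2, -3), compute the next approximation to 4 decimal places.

At (1, -3/2, -3): F = (3.5000, 7.2500, 3.5000).
Jacobian J = [[-4·x, -1, 2·z], [-2·x, 10·y + 2, 0], [-3·y + 1, -3·x, 0]].
At the point, J = [[-4.0000, -1.0000, -6.0000], [-2.0000, -13.0000, 0.0000], [5.5000, -3.0000, 0.0000]] (det J = -465.0000).
Solving J·Δ = −F gives Δ = (-0.3065, 0.6048, 0.6868).
Then the next iterate is (x, y, z)₁ = (0.6935, -0.8952, -2.3132).

(0.6935, -0.8952, -2.3132)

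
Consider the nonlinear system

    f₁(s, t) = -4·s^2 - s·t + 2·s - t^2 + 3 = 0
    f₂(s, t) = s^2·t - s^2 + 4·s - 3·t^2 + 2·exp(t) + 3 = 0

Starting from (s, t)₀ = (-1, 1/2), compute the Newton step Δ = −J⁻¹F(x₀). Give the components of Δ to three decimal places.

(0.289, -1.923)

At (-1, 1/2): F = (-2.750, 1.04744).
Jacobian J = [[-8·s - t + 2, -s - 2·t], [2·s·t - 2·s + 4, s^2 - 6·t + 2·exp(t)]].
At the point, J = [[9.500, 0.000], [5.000, 1.29744]] (det J = 12.32570).
Solving J·Δ = −F gives Δ = (0.289, -1.923).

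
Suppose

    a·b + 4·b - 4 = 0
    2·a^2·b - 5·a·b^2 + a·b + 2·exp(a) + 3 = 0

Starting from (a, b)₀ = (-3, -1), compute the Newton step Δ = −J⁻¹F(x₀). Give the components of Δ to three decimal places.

(-8.078, -3.078)

At (-3, -1): F = (-5.000, 3.09957).
Jacobian J = [[b, a + 4], [4·a·b - 5·b^2 + b + 2·exp(a), 2·a^2 - 10·a·b + a]].
At the point, J = [[-1.000, 1.000], [6.09957, -15.000]] (det J = 8.90043).
Solving J·Δ = −F gives Δ = (-8.078, -3.078).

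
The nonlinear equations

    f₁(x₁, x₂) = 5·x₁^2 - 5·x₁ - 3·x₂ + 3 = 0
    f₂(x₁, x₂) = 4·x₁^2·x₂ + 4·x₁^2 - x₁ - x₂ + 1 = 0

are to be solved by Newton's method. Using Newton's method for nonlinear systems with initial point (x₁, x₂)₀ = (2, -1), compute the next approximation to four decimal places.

At (2, -1): F = (16.0000, 0.0000).
Jacobian J = [[10·x₁ - 5, -3], [8·x₁·x₂ + 8·x₁ - 1, 4·x₁^2 - 1]].
At the point, J = [[15.0000, -3.0000], [-1.0000, 15.0000]] (det J = 222.0000).
Solving J·Δ = −F gives Δ = (-1.0811, -0.0721).
Then the next iterate is (x₁, x₂)₁ = (0.9189, -1.0721).

(0.9189, -1.0721)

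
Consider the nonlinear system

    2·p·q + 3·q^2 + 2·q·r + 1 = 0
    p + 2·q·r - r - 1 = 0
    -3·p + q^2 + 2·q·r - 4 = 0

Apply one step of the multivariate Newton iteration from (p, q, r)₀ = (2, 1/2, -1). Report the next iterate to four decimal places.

(-0.3571, -0.1786, 2.0000)

At (2, 1/2, -1): F = (2.7500, 1.0000, -10.7500).
Jacobian J = [[2·q, 2·p + 6·q + 2·r, 2·q], [1, 2·r, 2·q - 1], [-3, 2·q + 2·r, 2·q]].
At the point, J = [[1.0000, 5.0000, 1.0000], [1.0000, -2.0000, 0.0000], [-3.0000, -1.0000, 1.0000]] (det J = -14.0000).
Solving J·Δ = −F gives Δ = (-2.3571, -0.6786, 3.0000).
Then the next iterate is (p, q, r)₁ = (-0.3571, -0.1786, 2.0000).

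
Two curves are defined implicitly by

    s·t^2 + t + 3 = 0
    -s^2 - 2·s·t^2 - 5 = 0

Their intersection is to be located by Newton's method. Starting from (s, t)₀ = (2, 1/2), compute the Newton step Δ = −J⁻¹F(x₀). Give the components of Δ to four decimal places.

At (2, 1/2): F = (4.0000, -10.0000).
Jacobian J = [[t^2, 2·s·t + 1], [-2·s - 2·t^2, -4·s·t]].
At the point, J = [[0.2500, 3.0000], [-4.5000, -4.0000]] (det J = 12.5000).
Solving J·Δ = −F gives Δ = (-1.1200, -1.2400).

(-1.1200, -1.2400)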